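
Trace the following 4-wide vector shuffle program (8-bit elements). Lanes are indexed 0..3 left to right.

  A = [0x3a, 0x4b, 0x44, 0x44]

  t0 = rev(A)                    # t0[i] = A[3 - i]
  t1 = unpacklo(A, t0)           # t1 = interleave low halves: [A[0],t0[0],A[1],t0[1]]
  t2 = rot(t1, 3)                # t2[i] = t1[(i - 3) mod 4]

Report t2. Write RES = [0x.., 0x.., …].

t0 = [0x44, 0x44, 0x4b, 0x3a]
t1 = [0x3a, 0x44, 0x4b, 0x44]
t2 = [0x44, 0x4b, 0x44, 0x3a]

RES = [0x44, 0x4b, 0x44, 0x3a]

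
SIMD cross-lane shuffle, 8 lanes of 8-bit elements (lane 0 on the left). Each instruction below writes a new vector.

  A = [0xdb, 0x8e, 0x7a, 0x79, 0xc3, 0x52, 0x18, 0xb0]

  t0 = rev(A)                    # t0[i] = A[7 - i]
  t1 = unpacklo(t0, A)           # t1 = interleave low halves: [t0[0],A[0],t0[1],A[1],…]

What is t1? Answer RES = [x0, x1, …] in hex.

t0 = [0xb0, 0x18, 0x52, 0xc3, 0x79, 0x7a, 0x8e, 0xdb]
t1 = [0xb0, 0xdb, 0x18, 0x8e, 0x52, 0x7a, 0xc3, 0x79]

RES = [ 0xb0  0xdb  0x18  0x8e  0x52  0x7a  0xc3  0x79 ]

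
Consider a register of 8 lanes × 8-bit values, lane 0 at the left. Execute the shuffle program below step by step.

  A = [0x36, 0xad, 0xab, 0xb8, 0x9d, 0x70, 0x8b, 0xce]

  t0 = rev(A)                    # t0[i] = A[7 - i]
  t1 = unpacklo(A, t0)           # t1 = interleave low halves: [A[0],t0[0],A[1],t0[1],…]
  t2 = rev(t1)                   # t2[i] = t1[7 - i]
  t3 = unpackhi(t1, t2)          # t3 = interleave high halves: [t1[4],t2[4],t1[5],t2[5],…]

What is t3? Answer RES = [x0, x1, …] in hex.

t0 = [0xce, 0x8b, 0x70, 0x9d, 0xb8, 0xab, 0xad, 0x36]
t1 = [0x36, 0xce, 0xad, 0x8b, 0xab, 0x70, 0xb8, 0x9d]
t2 = [0x9d, 0xb8, 0x70, 0xab, 0x8b, 0xad, 0xce, 0x36]
t3 = [0xab, 0x8b, 0x70, 0xad, 0xb8, 0xce, 0x9d, 0x36]

RES = [0xab, 0x8b, 0x70, 0xad, 0xb8, 0xce, 0x9d, 0x36]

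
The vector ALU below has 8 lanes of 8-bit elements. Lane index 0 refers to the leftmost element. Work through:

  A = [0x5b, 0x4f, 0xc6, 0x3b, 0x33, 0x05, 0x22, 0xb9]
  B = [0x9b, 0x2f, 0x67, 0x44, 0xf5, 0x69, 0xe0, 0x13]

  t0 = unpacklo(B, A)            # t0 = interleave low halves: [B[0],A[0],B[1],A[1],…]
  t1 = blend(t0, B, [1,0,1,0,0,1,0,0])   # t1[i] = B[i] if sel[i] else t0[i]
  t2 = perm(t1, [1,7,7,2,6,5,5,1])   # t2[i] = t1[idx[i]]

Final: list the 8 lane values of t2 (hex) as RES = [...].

→ t0 |9b|5b|2f|4f|67|c6|44|3b|
→ t1 |9b|5b|67|4f|67|69|44|3b|
→ t2 |5b|3b|3b|67|44|69|69|5b|

RES = [ 0x5b  0x3b  0x3b  0x67  0x44  0x69  0x69  0x5b ]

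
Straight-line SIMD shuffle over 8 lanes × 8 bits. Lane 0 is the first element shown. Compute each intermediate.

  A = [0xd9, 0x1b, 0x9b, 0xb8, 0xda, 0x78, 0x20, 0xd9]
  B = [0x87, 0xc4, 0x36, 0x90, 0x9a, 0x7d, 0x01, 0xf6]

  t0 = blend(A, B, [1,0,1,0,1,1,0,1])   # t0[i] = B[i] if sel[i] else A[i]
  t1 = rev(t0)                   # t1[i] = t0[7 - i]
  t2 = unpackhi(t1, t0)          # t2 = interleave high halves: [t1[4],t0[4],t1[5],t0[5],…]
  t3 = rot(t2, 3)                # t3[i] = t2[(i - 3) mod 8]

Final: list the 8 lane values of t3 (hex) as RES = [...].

  t0: 87 1b 36 b8 9a 7d 20 f6
  t1: f6 20 7d 9a b8 36 1b 87
  t2: b8 9a 36 7d 1b 20 87 f6
  t3: 20 87 f6 b8 9a 36 7d 1b

RES = [0x20, 0x87, 0xf6, 0xb8, 0x9a, 0x36, 0x7d, 0x1b]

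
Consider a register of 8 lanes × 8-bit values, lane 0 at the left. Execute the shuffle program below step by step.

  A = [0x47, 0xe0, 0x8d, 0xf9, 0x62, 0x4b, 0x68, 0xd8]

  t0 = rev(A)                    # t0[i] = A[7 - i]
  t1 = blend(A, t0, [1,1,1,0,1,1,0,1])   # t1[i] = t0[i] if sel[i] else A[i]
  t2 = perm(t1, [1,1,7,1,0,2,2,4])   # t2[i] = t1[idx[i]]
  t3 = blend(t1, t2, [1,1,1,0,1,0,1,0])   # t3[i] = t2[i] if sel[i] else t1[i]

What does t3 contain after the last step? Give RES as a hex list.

RES = [0x68, 0x68, 0x47, 0xf9, 0xd8, 0x8d, 0x4b, 0x47]

  t0: d8 68 4b 62 f9 8d e0 47
  t1: d8 68 4b f9 f9 8d 68 47
  t2: 68 68 47 68 d8 4b 4b f9
  t3: 68 68 47 f9 d8 8d 4b 47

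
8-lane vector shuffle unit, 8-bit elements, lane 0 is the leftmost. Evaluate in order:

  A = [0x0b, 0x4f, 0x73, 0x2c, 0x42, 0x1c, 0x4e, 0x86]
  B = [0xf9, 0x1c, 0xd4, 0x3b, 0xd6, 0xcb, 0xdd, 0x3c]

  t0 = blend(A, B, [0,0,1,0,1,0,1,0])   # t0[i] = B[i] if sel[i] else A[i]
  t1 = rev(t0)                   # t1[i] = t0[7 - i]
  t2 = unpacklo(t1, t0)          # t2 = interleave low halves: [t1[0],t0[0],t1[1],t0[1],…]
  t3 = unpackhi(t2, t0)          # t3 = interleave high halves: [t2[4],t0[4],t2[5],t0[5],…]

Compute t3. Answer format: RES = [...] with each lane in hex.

→ t0 |0b|4f|d4|2c|d6|1c|dd|86|
→ t1 |86|dd|1c|d6|2c|d4|4f|0b|
→ t2 |86|0b|dd|4f|1c|d4|d6|2c|
→ t3 |1c|d6|d4|1c|d6|dd|2c|86|

RES = [ 0x1c  0xd6  0xd4  0x1c  0xd6  0xdd  0x2c  0x86 ]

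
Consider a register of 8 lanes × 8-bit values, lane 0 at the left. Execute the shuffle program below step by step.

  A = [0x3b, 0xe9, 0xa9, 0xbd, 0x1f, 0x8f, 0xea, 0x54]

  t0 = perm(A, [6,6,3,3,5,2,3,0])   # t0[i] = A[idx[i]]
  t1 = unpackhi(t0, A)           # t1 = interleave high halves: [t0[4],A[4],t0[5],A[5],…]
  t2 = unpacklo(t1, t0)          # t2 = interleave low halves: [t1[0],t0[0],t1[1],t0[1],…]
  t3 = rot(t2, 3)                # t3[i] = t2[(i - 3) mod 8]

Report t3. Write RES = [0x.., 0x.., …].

RES = [0xbd, 0x8f, 0xbd, 0x8f, 0xea, 0x1f, 0xea, 0xa9]

  t0: ea ea bd bd 8f a9 bd 3b
  t1: 8f 1f a9 8f bd ea 3b 54
  t2: 8f ea 1f ea a9 bd 8f bd
  t3: bd 8f bd 8f ea 1f ea a9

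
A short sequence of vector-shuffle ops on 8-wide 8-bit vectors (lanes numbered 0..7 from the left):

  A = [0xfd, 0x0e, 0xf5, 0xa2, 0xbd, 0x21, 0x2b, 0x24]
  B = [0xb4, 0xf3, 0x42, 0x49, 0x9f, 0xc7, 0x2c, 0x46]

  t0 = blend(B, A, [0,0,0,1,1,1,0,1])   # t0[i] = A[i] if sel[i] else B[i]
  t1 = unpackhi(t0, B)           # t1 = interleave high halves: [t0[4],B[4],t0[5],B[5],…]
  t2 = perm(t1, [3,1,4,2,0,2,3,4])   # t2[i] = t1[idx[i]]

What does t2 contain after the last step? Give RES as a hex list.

→ t0 |b4|f3|42|a2|bd|21|2c|24|
→ t1 |bd|9f|21|c7|2c|2c|24|46|
→ t2 |c7|9f|2c|21|bd|21|c7|2c|

RES = [ 0xc7  0x9f  0x2c  0x21  0xbd  0x21  0xc7  0x2c ]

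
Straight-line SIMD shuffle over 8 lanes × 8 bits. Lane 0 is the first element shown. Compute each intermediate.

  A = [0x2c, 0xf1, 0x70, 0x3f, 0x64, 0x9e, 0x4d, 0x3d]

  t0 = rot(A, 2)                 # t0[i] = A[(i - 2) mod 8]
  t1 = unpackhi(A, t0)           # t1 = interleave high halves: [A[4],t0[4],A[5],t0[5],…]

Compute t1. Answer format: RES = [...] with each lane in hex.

RES = [0x64, 0x70, 0x9e, 0x3f, 0x4d, 0x64, 0x3d, 0x9e]

→ t0 |4d|3d|2c|f1|70|3f|64|9e|
→ t1 |64|70|9e|3f|4d|64|3d|9e|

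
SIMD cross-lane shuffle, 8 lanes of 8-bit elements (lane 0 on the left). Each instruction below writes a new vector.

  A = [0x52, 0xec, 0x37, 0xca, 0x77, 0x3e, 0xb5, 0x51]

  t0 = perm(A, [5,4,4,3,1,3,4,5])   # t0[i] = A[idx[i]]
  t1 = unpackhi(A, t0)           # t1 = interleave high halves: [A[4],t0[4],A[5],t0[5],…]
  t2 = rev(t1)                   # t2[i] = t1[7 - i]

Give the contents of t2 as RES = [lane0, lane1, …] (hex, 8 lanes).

RES = [0x3e, 0x51, 0x77, 0xb5, 0xca, 0x3e, 0xec, 0x77]

→ t0 |3e|77|77|ca|ec|ca|77|3e|
→ t1 |77|ec|3e|ca|b5|77|51|3e|
→ t2 |3e|51|77|b5|ca|3e|ec|77|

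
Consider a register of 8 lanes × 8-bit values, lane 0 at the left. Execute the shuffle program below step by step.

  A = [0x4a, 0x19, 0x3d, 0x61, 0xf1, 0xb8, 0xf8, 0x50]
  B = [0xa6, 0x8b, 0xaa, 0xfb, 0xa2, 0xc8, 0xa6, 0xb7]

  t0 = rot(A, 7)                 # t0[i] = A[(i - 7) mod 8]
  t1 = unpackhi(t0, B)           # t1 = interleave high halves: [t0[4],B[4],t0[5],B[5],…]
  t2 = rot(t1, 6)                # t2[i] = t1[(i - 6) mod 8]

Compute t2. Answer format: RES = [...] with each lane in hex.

RES = [0xf8, 0xc8, 0x50, 0xa6, 0x4a, 0xb7, 0xb8, 0xa2]

  t0: 19 3d 61 f1 b8 f8 50 4a
  t1: b8 a2 f8 c8 50 a6 4a b7
  t2: f8 c8 50 a6 4a b7 b8 a2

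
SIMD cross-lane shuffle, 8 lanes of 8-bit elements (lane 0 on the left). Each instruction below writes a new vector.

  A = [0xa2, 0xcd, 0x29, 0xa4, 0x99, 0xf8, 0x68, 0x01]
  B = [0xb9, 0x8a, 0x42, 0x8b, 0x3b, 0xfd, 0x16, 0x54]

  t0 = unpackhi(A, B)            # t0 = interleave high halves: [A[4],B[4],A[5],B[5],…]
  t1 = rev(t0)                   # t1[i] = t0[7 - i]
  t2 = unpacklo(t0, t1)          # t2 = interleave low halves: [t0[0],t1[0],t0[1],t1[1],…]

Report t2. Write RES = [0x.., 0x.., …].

t0 = [0x99, 0x3b, 0xf8, 0xfd, 0x68, 0x16, 0x01, 0x54]
t1 = [0x54, 0x01, 0x16, 0x68, 0xfd, 0xf8, 0x3b, 0x99]
t2 = [0x99, 0x54, 0x3b, 0x01, 0xf8, 0x16, 0xfd, 0x68]

RES = [ 0x99  0x54  0x3b  0x01  0xf8  0x16  0xfd  0x68 ]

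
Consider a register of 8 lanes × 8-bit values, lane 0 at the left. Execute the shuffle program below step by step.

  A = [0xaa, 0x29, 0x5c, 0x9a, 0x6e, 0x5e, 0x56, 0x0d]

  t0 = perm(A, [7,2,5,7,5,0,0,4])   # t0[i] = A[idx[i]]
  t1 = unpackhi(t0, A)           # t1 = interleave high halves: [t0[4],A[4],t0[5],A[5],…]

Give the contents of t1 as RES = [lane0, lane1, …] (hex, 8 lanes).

RES = [0x5e, 0x6e, 0xaa, 0x5e, 0xaa, 0x56, 0x6e, 0x0d]

→ t0 |0d|5c|5e|0d|5e|aa|aa|6e|
→ t1 |5e|6e|aa|5e|aa|56|6e|0d|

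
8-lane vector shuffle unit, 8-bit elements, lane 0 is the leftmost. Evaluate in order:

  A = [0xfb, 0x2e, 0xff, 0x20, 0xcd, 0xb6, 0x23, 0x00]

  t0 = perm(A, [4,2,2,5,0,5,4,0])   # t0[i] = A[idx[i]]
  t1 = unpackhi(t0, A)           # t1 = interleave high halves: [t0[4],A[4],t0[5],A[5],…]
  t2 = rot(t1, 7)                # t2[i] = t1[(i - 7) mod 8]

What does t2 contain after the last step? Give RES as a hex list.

t0 = [0xcd, 0xff, 0xff, 0xb6, 0xfb, 0xb6, 0xcd, 0xfb]
t1 = [0xfb, 0xcd, 0xb6, 0xb6, 0xcd, 0x23, 0xfb, 0x00]
t2 = [0xcd, 0xb6, 0xb6, 0xcd, 0x23, 0xfb, 0x00, 0xfb]

RES = [0xcd, 0xb6, 0xb6, 0xcd, 0x23, 0xfb, 0x00, 0xfb]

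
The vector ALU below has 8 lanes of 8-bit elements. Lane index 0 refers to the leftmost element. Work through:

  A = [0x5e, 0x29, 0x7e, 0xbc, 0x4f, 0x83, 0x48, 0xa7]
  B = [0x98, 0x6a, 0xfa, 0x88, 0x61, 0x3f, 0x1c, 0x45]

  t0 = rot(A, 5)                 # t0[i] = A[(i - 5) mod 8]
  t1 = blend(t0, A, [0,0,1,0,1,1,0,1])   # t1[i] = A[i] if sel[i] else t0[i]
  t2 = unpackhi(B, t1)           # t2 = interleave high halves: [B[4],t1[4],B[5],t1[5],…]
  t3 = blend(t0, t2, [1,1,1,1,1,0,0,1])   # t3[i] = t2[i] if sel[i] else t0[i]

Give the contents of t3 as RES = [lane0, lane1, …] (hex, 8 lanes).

t0 = [0xbc, 0x4f, 0x83, 0x48, 0xa7, 0x5e, 0x29, 0x7e]
t1 = [0xbc, 0x4f, 0x7e, 0x48, 0x4f, 0x83, 0x29, 0xa7]
t2 = [0x61, 0x4f, 0x3f, 0x83, 0x1c, 0x29, 0x45, 0xa7]
t3 = [0x61, 0x4f, 0x3f, 0x83, 0x1c, 0x5e, 0x29, 0xa7]

RES = [ 0x61  0x4f  0x3f  0x83  0x1c  0x5e  0x29  0xa7 ]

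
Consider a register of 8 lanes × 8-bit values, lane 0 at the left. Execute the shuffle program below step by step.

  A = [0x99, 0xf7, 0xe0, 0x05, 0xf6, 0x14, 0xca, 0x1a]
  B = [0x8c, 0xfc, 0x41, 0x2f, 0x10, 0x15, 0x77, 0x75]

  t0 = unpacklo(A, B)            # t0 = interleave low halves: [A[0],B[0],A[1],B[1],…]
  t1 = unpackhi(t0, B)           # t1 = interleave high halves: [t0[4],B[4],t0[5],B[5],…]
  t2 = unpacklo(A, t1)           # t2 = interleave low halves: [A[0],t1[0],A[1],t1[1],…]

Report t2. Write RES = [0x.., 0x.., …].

→ t0 |99|8c|f7|fc|e0|41|05|2f|
→ t1 |e0|10|41|15|05|77|2f|75|
→ t2 |99|e0|f7|10|e0|41|05|15|

RES = [0x99, 0xe0, 0xf7, 0x10, 0xe0, 0x41, 0x05, 0x15]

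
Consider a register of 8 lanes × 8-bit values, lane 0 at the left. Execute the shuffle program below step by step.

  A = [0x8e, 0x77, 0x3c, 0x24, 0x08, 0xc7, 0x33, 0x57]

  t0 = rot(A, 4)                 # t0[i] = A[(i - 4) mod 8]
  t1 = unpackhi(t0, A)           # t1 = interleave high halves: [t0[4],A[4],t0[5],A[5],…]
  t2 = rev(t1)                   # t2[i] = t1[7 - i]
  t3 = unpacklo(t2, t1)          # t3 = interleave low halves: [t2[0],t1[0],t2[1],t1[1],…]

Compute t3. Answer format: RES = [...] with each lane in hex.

t0 = [0x08, 0xc7, 0x33, 0x57, 0x8e, 0x77, 0x3c, 0x24]
t1 = [0x8e, 0x08, 0x77, 0xc7, 0x3c, 0x33, 0x24, 0x57]
t2 = [0x57, 0x24, 0x33, 0x3c, 0xc7, 0x77, 0x08, 0x8e]
t3 = [0x57, 0x8e, 0x24, 0x08, 0x33, 0x77, 0x3c, 0xc7]

RES = [ 0x57  0x8e  0x24  0x08  0x33  0x77  0x3c  0xc7 ]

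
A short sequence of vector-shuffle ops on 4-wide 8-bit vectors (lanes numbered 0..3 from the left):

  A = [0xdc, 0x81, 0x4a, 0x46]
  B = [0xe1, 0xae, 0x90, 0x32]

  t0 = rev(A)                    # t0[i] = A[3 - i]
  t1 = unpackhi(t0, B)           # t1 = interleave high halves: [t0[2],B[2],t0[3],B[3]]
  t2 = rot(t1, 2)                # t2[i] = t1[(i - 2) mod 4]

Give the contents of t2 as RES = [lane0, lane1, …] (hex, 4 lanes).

RES = [ 0xdc  0x32  0x81  0x90 ]

  t0: 46 4a 81 dc
  t1: 81 90 dc 32
  t2: dc 32 81 90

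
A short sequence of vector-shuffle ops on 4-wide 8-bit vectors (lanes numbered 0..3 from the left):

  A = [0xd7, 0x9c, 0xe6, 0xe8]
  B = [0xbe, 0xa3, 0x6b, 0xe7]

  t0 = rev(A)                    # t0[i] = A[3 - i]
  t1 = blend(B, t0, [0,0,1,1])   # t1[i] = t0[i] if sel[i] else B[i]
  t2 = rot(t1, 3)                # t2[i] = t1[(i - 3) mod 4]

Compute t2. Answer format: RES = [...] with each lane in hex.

→ t0 |e8|e6|9c|d7|
→ t1 |be|a3|9c|d7|
→ t2 |a3|9c|d7|be|

RES = [0xa3, 0x9c, 0xd7, 0xbe]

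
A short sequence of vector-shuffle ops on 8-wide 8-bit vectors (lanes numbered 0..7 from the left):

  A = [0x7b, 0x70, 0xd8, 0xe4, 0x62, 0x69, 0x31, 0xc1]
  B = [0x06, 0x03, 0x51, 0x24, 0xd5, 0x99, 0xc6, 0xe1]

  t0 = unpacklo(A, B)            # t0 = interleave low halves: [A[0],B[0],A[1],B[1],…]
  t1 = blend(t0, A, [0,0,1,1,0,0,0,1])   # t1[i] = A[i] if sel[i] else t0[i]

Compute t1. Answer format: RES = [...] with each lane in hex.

  t0: 7b 06 70 03 d8 51 e4 24
  t1: 7b 06 d8 e4 d8 51 e4 c1

RES = [ 0x7b  0x06  0xd8  0xe4  0xd8  0x51  0xe4  0xc1 ]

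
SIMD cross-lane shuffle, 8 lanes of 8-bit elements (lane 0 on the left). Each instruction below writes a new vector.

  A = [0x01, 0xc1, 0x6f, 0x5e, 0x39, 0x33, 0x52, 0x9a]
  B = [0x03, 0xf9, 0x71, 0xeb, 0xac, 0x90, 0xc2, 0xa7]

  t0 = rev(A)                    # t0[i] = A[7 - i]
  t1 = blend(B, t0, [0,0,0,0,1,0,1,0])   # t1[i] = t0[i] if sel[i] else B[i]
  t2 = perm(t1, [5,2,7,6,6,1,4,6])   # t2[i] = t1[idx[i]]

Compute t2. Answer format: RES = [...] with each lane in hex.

  t0: 9a 52 33 39 5e 6f c1 01
  t1: 03 f9 71 eb 5e 90 c1 a7
  t2: 90 71 a7 c1 c1 f9 5e c1

RES = [0x90, 0x71, 0xa7, 0xc1, 0xc1, 0xf9, 0x5e, 0xc1]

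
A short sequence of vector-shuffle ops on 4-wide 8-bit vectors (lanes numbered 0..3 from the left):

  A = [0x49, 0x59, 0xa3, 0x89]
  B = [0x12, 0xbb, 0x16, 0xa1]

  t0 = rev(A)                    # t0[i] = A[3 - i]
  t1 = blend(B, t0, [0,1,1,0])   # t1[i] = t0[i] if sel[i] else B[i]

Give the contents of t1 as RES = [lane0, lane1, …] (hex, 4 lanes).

RES = [ 0x12  0xa3  0x59  0xa1 ]

t0 = [0x89, 0xa3, 0x59, 0x49]
t1 = [0x12, 0xa3, 0x59, 0xa1]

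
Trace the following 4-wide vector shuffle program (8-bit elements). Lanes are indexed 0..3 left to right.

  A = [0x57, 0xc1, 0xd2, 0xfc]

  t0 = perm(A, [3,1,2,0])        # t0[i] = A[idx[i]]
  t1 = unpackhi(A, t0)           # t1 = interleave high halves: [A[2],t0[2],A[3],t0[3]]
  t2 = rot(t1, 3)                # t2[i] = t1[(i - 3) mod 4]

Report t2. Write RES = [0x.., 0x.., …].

t0 = [0xfc, 0xc1, 0xd2, 0x57]
t1 = [0xd2, 0xd2, 0xfc, 0x57]
t2 = [0xd2, 0xfc, 0x57, 0xd2]

RES = [ 0xd2  0xfc  0x57  0xd2 ]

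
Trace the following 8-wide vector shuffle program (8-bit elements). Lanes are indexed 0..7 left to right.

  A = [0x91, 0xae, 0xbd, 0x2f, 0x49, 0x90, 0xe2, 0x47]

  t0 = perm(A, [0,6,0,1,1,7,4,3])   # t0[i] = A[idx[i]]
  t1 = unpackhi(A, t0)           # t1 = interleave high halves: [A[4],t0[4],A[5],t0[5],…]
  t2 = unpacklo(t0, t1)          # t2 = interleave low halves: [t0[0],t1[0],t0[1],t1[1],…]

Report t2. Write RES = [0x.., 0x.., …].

RES = [ 0x91  0x49  0xe2  0xae  0x91  0x90  0xae  0x47 ]

  t0: 91 e2 91 ae ae 47 49 2f
  t1: 49 ae 90 47 e2 49 47 2f
  t2: 91 49 e2 ae 91 90 ae 47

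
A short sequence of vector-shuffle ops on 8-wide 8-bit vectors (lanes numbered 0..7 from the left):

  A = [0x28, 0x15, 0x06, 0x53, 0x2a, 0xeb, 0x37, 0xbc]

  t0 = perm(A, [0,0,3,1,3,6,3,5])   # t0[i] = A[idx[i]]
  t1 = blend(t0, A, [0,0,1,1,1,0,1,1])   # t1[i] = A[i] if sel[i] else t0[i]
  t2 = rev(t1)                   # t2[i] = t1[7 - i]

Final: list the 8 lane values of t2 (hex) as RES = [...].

  t0: 28 28 53 15 53 37 53 eb
  t1: 28 28 06 53 2a 37 37 bc
  t2: bc 37 37 2a 53 06 28 28

RES = [ 0xbc  0x37  0x37  0x2a  0x53  0x06  0x28  0x28 ]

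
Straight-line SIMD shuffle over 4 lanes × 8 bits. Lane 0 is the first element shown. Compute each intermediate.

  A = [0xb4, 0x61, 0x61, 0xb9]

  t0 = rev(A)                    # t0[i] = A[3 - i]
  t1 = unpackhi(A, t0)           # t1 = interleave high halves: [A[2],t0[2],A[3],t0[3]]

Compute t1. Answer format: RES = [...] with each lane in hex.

RES = [0x61, 0x61, 0xb9, 0xb4]

  t0: b9 61 61 b4
  t1: 61 61 b9 b4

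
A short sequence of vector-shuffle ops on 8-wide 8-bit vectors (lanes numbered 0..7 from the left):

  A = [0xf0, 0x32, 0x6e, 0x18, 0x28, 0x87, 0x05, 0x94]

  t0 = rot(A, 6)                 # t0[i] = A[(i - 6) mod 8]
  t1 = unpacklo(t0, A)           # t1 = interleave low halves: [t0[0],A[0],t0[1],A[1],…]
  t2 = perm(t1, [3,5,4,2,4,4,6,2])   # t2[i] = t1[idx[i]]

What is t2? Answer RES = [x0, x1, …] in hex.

RES = [0x32, 0x6e, 0x28, 0x18, 0x28, 0x28, 0x87, 0x18]

t0 = [0x6e, 0x18, 0x28, 0x87, 0x05, 0x94, 0xf0, 0x32]
t1 = [0x6e, 0xf0, 0x18, 0x32, 0x28, 0x6e, 0x87, 0x18]
t2 = [0x32, 0x6e, 0x28, 0x18, 0x28, 0x28, 0x87, 0x18]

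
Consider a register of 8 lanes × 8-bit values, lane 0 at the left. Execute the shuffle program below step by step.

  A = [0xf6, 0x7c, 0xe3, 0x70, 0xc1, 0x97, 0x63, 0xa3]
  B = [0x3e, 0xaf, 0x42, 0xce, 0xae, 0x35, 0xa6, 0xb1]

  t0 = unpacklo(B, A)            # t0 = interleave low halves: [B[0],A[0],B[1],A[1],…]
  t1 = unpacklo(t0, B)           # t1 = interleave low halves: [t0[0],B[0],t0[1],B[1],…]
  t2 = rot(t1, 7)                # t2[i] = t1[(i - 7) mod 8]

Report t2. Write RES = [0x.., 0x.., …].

  t0: 3e f6 af 7c 42 e3 ce 70
  t1: 3e 3e f6 af af 42 7c ce
  t2: 3e f6 af af 42 7c ce 3e

RES = [0x3e, 0xf6, 0xaf, 0xaf, 0x42, 0x7c, 0xce, 0x3e]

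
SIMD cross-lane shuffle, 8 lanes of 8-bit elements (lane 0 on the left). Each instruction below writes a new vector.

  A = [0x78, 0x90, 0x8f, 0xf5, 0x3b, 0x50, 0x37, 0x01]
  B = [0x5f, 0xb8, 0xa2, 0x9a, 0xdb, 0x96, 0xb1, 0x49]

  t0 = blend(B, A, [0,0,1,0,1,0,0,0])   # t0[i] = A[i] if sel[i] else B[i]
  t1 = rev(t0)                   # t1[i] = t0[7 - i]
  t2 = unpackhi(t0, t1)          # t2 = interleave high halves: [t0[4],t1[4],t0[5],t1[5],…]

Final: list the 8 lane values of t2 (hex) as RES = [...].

t0 = [0x5f, 0xb8, 0x8f, 0x9a, 0x3b, 0x96, 0xb1, 0x49]
t1 = [0x49, 0xb1, 0x96, 0x3b, 0x9a, 0x8f, 0xb8, 0x5f]
t2 = [0x3b, 0x9a, 0x96, 0x8f, 0xb1, 0xb8, 0x49, 0x5f]

RES = [ 0x3b  0x9a  0x96  0x8f  0xb1  0xb8  0x49  0x5f ]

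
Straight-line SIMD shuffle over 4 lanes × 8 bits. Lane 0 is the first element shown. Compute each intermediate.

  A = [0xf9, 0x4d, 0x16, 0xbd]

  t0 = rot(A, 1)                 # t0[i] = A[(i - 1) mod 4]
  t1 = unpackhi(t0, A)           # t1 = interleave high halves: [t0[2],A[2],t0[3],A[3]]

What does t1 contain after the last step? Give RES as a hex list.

RES = [0x4d, 0x16, 0x16, 0xbd]

→ t0 |bd|f9|4d|16|
→ t1 |4d|16|16|bd|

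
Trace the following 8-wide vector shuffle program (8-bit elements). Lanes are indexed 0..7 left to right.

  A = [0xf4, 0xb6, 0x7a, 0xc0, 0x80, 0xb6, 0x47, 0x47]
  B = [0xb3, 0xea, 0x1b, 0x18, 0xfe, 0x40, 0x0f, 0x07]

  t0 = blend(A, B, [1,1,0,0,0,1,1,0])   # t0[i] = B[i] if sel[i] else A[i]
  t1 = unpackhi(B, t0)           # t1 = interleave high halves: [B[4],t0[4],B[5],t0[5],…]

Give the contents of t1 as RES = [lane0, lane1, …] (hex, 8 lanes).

t0 = [0xb3, 0xea, 0x7a, 0xc0, 0x80, 0x40, 0x0f, 0x47]
t1 = [0xfe, 0x80, 0x40, 0x40, 0x0f, 0x0f, 0x07, 0x47]

RES = [ 0xfe  0x80  0x40  0x40  0x0f  0x0f  0x07  0x47 ]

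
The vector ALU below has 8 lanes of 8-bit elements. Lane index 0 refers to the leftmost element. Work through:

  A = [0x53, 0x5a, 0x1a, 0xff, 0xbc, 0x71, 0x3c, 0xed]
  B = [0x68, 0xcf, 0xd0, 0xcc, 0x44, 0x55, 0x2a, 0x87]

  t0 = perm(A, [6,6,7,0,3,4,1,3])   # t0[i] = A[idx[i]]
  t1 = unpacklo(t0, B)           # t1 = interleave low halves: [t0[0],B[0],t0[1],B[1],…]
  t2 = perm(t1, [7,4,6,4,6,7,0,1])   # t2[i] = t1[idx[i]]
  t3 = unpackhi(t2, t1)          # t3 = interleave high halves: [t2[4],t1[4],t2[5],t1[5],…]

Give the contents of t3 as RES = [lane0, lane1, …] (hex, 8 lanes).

RES = [ 0x53  0xed  0xcc  0xd0  0x3c  0x53  0x68  0xcc ]

→ t0 |3c|3c|ed|53|ff|bc|5a|ff|
→ t1 |3c|68|3c|cf|ed|d0|53|cc|
→ t2 |cc|ed|53|ed|53|cc|3c|68|
→ t3 |53|ed|cc|d0|3c|53|68|cc|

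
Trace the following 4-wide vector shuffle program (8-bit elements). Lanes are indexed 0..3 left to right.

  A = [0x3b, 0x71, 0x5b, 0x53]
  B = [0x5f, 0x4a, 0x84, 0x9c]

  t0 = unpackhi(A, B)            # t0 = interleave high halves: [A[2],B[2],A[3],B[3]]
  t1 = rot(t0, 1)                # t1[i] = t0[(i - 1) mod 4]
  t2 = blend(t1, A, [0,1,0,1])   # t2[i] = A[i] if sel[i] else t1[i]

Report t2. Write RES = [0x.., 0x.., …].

RES = [ 0x9c  0x71  0x84  0x53 ]

  t0: 5b 84 53 9c
  t1: 9c 5b 84 53
  t2: 9c 71 84 53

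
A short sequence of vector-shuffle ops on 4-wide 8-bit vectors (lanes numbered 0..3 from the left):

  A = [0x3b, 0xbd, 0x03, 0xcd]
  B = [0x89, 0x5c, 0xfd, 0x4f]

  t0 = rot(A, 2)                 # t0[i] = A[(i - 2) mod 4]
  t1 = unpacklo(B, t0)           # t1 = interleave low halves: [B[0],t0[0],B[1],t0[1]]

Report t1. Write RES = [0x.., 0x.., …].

RES = [ 0x89  0x03  0x5c  0xcd ]

  t0: 03 cd 3b bd
  t1: 89 03 5c cd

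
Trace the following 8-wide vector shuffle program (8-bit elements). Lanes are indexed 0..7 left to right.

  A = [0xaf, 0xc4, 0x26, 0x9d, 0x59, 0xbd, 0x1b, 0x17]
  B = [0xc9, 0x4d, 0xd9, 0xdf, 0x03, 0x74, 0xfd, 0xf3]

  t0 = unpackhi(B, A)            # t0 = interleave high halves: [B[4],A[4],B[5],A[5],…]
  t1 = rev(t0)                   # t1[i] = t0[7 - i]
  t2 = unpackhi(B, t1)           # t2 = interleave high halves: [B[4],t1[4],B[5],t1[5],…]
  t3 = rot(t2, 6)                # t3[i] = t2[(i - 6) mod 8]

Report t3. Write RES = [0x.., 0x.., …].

  t0: 03 59 74 bd fd 1b f3 17
  t1: 17 f3 1b fd bd 74 59 03
  t2: 03 bd 74 74 fd 59 f3 03
  t3: 74 74 fd 59 f3 03 03 bd

RES = [0x74, 0x74, 0xfd, 0x59, 0xf3, 0x03, 0x03, 0xbd]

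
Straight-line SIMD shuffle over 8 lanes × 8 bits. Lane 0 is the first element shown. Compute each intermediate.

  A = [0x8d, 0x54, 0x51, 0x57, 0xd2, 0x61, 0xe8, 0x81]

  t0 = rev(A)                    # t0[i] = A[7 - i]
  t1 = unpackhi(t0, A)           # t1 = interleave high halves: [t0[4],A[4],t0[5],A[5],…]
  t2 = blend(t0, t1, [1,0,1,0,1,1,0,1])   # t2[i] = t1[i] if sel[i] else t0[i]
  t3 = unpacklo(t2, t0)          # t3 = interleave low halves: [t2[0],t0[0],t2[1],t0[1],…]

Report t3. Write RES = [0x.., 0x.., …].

t0 = [0x81, 0xe8, 0x61, 0xd2, 0x57, 0x51, 0x54, 0x8d]
t1 = [0x57, 0xd2, 0x51, 0x61, 0x54, 0xe8, 0x8d, 0x81]
t2 = [0x57, 0xe8, 0x51, 0xd2, 0x54, 0xe8, 0x54, 0x81]
t3 = [0x57, 0x81, 0xe8, 0xe8, 0x51, 0x61, 0xd2, 0xd2]

RES = [ 0x57  0x81  0xe8  0xe8  0x51  0x61  0xd2  0xd2 ]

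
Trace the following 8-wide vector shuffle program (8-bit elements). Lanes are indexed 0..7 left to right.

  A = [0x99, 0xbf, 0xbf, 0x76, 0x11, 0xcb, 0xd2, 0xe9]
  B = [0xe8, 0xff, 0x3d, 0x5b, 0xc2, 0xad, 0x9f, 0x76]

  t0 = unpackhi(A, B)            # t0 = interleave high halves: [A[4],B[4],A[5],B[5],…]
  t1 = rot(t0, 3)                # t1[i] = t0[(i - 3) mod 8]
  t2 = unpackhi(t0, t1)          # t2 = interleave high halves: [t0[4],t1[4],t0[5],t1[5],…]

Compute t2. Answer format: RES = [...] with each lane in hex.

RES = [ 0xd2  0xc2  0x9f  0xcb  0xe9  0xad  0x76  0xd2 ]

→ t0 |11|c2|cb|ad|d2|9f|e9|76|
→ t1 |9f|e9|76|11|c2|cb|ad|d2|
→ t2 |d2|c2|9f|cb|e9|ad|76|d2|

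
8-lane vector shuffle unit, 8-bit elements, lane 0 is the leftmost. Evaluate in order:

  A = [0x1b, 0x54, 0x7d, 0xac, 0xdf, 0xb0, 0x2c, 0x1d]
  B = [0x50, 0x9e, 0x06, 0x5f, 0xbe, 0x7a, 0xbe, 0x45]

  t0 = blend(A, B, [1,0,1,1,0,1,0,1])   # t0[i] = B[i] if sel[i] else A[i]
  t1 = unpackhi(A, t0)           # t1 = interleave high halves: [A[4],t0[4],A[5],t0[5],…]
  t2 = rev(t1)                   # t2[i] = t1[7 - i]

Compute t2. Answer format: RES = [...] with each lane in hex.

→ t0 |50|54|06|5f|df|7a|2c|45|
→ t1 |df|df|b0|7a|2c|2c|1d|45|
→ t2 |45|1d|2c|2c|7a|b0|df|df|

RES = [ 0x45  0x1d  0x2c  0x2c  0x7a  0xb0  0xdf  0xdf ]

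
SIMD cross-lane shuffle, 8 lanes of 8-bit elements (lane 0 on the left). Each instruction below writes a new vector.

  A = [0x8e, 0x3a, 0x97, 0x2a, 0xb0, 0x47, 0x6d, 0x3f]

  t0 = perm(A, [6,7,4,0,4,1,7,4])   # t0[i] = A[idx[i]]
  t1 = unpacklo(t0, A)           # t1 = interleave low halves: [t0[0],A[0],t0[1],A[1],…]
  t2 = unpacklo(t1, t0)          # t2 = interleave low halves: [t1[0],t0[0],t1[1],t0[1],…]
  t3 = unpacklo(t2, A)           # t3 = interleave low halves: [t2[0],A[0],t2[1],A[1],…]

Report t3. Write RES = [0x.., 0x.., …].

t0 = [0x6d, 0x3f, 0xb0, 0x8e, 0xb0, 0x3a, 0x3f, 0xb0]
t1 = [0x6d, 0x8e, 0x3f, 0x3a, 0xb0, 0x97, 0x8e, 0x2a]
t2 = [0x6d, 0x6d, 0x8e, 0x3f, 0x3f, 0xb0, 0x3a, 0x8e]
t3 = [0x6d, 0x8e, 0x6d, 0x3a, 0x8e, 0x97, 0x3f, 0x2a]

RES = [0x6d, 0x8e, 0x6d, 0x3a, 0x8e, 0x97, 0x3f, 0x2a]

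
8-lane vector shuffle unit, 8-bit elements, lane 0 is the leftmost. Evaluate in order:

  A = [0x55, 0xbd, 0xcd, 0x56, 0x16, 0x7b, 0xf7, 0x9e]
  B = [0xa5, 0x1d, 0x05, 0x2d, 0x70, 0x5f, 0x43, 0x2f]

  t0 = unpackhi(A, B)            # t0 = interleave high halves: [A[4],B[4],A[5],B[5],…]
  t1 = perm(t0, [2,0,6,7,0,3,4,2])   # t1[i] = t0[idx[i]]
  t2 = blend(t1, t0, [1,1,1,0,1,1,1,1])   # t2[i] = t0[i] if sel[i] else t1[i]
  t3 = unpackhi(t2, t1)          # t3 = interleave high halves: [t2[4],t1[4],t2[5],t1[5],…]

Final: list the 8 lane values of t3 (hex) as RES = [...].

RES = [ 0xf7  0x16  0x43  0x5f  0x9e  0xf7  0x2f  0x7b ]

t0 = [0x16, 0x70, 0x7b, 0x5f, 0xf7, 0x43, 0x9e, 0x2f]
t1 = [0x7b, 0x16, 0x9e, 0x2f, 0x16, 0x5f, 0xf7, 0x7b]
t2 = [0x16, 0x70, 0x7b, 0x2f, 0xf7, 0x43, 0x9e, 0x2f]
t3 = [0xf7, 0x16, 0x43, 0x5f, 0x9e, 0xf7, 0x2f, 0x7b]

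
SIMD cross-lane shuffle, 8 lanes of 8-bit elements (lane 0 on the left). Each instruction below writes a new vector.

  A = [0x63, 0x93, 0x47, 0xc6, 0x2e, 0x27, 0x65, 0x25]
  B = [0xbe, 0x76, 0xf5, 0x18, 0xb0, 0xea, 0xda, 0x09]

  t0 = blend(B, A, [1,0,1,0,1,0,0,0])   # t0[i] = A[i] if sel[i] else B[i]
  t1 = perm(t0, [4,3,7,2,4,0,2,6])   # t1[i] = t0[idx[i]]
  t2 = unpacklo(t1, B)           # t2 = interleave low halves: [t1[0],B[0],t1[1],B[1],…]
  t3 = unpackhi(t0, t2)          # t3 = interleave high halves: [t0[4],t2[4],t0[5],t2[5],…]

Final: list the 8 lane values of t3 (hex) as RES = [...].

RES = [ 0x2e  0x09  0xea  0xf5  0xda  0x47  0x09  0x18 ]

  t0: 63 76 47 18 2e ea da 09
  t1: 2e 18 09 47 2e 63 47 da
  t2: 2e be 18 76 09 f5 47 18
  t3: 2e 09 ea f5 da 47 09 18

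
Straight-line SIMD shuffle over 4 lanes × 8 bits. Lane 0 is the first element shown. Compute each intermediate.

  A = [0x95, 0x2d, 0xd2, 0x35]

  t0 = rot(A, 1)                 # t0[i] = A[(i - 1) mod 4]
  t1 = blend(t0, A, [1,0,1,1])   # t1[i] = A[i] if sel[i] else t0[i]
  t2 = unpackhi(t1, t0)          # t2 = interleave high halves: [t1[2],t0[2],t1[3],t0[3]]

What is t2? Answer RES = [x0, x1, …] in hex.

RES = [0xd2, 0x2d, 0x35, 0xd2]

  t0: 35 95 2d d2
  t1: 95 95 d2 35
  t2: d2 2d 35 d2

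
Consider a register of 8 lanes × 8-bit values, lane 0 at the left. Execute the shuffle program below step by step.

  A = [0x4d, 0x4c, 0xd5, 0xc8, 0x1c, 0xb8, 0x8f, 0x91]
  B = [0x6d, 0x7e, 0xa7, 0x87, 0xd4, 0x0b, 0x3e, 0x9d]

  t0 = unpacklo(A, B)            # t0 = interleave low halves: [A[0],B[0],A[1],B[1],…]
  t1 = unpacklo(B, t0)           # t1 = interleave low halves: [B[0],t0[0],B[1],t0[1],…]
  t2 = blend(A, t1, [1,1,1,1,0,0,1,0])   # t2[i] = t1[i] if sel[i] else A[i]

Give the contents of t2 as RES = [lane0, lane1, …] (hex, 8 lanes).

RES = [0x6d, 0x4d, 0x7e, 0x6d, 0x1c, 0xb8, 0x87, 0x91]

→ t0 |4d|6d|4c|7e|d5|a7|c8|87|
→ t1 |6d|4d|7e|6d|a7|4c|87|7e|
→ t2 |6d|4d|7e|6d|1c|b8|87|91|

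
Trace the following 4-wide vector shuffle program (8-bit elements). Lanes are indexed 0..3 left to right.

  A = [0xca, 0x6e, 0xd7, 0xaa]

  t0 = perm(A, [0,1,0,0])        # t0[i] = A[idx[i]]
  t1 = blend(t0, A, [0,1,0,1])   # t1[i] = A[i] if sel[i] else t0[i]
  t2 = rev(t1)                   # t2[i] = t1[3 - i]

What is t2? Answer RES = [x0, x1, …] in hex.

RES = [ 0xaa  0xca  0x6e  0xca ]

t0 = [0xca, 0x6e, 0xca, 0xca]
t1 = [0xca, 0x6e, 0xca, 0xaa]
t2 = [0xaa, 0xca, 0x6e, 0xca]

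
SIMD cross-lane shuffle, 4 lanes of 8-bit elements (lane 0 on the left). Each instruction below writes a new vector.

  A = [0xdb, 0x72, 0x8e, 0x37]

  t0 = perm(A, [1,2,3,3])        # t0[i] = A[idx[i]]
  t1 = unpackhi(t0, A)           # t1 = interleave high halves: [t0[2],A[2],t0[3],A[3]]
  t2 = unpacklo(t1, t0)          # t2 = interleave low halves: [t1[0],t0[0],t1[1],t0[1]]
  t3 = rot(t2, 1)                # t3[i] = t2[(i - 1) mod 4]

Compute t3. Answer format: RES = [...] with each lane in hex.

RES = [ 0x8e  0x37  0x72  0x8e ]

  t0: 72 8e 37 37
  t1: 37 8e 37 37
  t2: 37 72 8e 8e
  t3: 8e 37 72 8e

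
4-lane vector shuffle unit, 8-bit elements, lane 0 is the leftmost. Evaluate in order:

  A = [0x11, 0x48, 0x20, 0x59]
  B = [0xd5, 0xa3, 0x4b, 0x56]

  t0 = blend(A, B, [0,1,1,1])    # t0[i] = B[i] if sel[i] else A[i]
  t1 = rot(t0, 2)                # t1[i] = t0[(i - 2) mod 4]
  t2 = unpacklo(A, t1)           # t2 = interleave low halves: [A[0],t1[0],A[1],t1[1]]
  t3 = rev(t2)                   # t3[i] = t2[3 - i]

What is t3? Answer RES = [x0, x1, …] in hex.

RES = [ 0x56  0x48  0x4b  0x11 ]

t0 = [0x11, 0xa3, 0x4b, 0x56]
t1 = [0x4b, 0x56, 0x11, 0xa3]
t2 = [0x11, 0x4b, 0x48, 0x56]
t3 = [0x56, 0x48, 0x4b, 0x11]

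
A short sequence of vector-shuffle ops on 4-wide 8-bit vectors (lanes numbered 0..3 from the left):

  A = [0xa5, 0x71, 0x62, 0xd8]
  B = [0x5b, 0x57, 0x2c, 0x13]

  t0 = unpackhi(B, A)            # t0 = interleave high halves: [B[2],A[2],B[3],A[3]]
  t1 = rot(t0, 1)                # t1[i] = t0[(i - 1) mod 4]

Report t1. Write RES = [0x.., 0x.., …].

t0 = [0x2c, 0x62, 0x13, 0xd8]
t1 = [0xd8, 0x2c, 0x62, 0x13]

RES = [ 0xd8  0x2c  0x62  0x13 ]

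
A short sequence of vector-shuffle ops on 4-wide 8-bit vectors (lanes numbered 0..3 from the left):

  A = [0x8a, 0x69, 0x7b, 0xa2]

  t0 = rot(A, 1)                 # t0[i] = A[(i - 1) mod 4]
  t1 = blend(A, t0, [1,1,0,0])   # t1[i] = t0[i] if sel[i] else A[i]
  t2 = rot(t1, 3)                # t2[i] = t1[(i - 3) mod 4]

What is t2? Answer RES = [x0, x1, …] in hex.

RES = [0x8a, 0x7b, 0xa2, 0xa2]

  t0: a2 8a 69 7b
  t1: a2 8a 7b a2
  t2: 8a 7b a2 a2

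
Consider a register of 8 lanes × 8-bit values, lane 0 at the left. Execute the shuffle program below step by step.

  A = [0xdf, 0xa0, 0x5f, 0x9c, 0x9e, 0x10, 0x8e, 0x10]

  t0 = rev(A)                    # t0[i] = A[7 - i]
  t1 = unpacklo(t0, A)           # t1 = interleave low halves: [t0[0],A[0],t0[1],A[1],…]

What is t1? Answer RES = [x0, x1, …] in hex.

RES = [0x10, 0xdf, 0x8e, 0xa0, 0x10, 0x5f, 0x9e, 0x9c]

  t0: 10 8e 10 9e 9c 5f a0 df
  t1: 10 df 8e a0 10 5f 9e 9c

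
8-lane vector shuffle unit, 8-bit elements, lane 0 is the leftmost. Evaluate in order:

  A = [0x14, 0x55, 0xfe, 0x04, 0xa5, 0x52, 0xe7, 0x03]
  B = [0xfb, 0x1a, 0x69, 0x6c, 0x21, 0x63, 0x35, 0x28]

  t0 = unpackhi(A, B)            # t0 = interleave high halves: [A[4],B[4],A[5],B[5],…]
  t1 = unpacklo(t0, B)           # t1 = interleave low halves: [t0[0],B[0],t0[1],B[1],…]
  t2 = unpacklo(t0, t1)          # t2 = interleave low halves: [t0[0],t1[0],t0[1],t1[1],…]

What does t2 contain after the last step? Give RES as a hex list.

RES = [0xa5, 0xa5, 0x21, 0xfb, 0x52, 0x21, 0x63, 0x1a]

→ t0 |a5|21|52|63|e7|35|03|28|
→ t1 |a5|fb|21|1a|52|69|63|6c|
→ t2 |a5|a5|21|fb|52|21|63|1a|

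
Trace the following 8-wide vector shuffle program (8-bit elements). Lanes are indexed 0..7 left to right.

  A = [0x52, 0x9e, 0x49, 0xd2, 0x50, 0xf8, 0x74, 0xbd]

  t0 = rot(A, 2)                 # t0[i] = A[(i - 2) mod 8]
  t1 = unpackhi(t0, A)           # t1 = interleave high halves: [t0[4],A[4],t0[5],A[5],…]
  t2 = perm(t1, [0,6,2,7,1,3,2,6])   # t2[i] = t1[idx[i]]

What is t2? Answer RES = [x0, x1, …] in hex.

→ t0 |74|bd|52|9e|49|d2|50|f8|
→ t1 |49|50|d2|f8|50|74|f8|bd|
→ t2 |49|f8|d2|bd|50|f8|d2|f8|

RES = [0x49, 0xf8, 0xd2, 0xbd, 0x50, 0xf8, 0xd2, 0xf8]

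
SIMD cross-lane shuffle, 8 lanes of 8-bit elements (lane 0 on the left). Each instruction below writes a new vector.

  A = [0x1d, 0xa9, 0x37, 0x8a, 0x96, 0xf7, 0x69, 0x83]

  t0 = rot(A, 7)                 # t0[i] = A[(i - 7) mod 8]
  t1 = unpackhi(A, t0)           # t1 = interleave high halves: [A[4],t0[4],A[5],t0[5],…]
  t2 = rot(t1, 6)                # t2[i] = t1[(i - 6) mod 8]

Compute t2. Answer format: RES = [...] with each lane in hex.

RES = [0xf7, 0x69, 0x69, 0x83, 0x83, 0x1d, 0x96, 0xf7]

→ t0 |a9|37|8a|96|f7|69|83|1d|
→ t1 |96|f7|f7|69|69|83|83|1d|
→ t2 |f7|69|69|83|83|1d|96|f7|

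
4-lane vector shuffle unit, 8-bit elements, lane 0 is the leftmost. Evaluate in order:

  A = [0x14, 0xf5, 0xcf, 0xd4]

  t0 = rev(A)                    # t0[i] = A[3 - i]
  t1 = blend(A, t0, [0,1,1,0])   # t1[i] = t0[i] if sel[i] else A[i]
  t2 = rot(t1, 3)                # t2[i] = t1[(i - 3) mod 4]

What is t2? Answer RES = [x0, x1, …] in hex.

RES = [ 0xcf  0xf5  0xd4  0x14 ]

  t0: d4 cf f5 14
  t1: 14 cf f5 d4
  t2: cf f5 d4 14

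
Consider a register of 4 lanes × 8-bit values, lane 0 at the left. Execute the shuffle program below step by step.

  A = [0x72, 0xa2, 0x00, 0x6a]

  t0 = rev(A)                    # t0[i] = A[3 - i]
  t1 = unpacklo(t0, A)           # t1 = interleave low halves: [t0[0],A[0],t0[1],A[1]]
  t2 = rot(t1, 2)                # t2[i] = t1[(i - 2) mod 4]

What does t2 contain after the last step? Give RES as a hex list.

t0 = [0x6a, 0x00, 0xa2, 0x72]
t1 = [0x6a, 0x72, 0x00, 0xa2]
t2 = [0x00, 0xa2, 0x6a, 0x72]

RES = [ 0x00  0xa2  0x6a  0x72 ]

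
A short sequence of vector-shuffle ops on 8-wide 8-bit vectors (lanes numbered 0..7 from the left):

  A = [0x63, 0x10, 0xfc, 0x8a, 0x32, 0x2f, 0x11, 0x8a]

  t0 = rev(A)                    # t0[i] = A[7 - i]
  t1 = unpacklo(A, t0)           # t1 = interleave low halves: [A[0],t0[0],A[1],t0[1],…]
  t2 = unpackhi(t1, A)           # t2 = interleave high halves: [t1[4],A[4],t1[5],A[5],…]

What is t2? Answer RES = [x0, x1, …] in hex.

RES = [ 0xfc  0x32  0x2f  0x2f  0x8a  0x11  0x32  0x8a ]

  t0: 8a 11 2f 32 8a fc 10 63
  t1: 63 8a 10 11 fc 2f 8a 32
  t2: fc 32 2f 2f 8a 11 32 8a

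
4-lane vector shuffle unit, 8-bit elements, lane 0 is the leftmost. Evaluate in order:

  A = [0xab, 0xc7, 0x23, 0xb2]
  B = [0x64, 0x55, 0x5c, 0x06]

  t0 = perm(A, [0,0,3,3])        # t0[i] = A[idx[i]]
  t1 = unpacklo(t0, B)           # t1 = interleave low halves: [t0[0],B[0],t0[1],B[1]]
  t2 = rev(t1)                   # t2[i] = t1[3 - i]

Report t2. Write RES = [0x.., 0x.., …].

  t0: ab ab b2 b2
  t1: ab 64 ab 55
  t2: 55 ab 64 ab

RES = [ 0x55  0xab  0x64  0xab ]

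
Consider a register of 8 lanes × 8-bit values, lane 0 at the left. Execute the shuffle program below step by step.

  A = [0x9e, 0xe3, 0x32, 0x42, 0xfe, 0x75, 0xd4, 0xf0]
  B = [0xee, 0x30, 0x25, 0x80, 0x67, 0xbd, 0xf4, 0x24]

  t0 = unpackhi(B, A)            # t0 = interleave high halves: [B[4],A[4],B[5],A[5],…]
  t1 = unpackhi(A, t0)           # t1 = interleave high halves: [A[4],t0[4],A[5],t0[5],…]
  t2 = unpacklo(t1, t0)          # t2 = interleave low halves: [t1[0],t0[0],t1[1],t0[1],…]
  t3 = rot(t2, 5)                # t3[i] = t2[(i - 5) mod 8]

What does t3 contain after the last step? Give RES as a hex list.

RES = [0xfe, 0x75, 0xbd, 0xd4, 0x75, 0xfe, 0x67, 0xf4]

t0 = [0x67, 0xfe, 0xbd, 0x75, 0xf4, 0xd4, 0x24, 0xf0]
t1 = [0xfe, 0xf4, 0x75, 0xd4, 0xd4, 0x24, 0xf0, 0xf0]
t2 = [0xfe, 0x67, 0xf4, 0xfe, 0x75, 0xbd, 0xd4, 0x75]
t3 = [0xfe, 0x75, 0xbd, 0xd4, 0x75, 0xfe, 0x67, 0xf4]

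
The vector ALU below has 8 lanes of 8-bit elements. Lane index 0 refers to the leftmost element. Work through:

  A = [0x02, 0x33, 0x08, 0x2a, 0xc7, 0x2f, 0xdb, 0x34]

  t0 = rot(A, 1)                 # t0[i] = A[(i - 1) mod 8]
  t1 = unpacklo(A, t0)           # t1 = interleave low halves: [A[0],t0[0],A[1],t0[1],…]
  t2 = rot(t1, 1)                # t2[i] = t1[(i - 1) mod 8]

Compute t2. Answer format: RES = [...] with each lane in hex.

RES = [0x08, 0x02, 0x34, 0x33, 0x02, 0x08, 0x33, 0x2a]

t0 = [0x34, 0x02, 0x33, 0x08, 0x2a, 0xc7, 0x2f, 0xdb]
t1 = [0x02, 0x34, 0x33, 0x02, 0x08, 0x33, 0x2a, 0x08]
t2 = [0x08, 0x02, 0x34, 0x33, 0x02, 0x08, 0x33, 0x2a]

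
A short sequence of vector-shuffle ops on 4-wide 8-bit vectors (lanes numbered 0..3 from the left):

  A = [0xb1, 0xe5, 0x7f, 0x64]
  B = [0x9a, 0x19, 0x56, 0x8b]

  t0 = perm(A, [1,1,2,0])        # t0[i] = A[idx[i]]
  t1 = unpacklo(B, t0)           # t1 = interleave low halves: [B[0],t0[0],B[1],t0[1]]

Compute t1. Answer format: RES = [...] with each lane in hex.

RES = [0x9a, 0xe5, 0x19, 0xe5]

  t0: e5 e5 7f b1
  t1: 9a e5 19 e5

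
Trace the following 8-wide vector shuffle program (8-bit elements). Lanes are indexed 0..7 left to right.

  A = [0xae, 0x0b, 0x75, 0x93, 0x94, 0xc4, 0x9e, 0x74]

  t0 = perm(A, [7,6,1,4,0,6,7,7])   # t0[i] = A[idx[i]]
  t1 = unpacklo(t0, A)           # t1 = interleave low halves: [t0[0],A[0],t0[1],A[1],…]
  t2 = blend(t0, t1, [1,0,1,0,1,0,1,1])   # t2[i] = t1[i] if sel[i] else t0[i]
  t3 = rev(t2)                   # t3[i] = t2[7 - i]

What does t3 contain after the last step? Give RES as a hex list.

RES = [0x93, 0x94, 0x9e, 0x0b, 0x94, 0x9e, 0x9e, 0x74]

t0 = [0x74, 0x9e, 0x0b, 0x94, 0xae, 0x9e, 0x74, 0x74]
t1 = [0x74, 0xae, 0x9e, 0x0b, 0x0b, 0x75, 0x94, 0x93]
t2 = [0x74, 0x9e, 0x9e, 0x94, 0x0b, 0x9e, 0x94, 0x93]
t3 = [0x93, 0x94, 0x9e, 0x0b, 0x94, 0x9e, 0x9e, 0x74]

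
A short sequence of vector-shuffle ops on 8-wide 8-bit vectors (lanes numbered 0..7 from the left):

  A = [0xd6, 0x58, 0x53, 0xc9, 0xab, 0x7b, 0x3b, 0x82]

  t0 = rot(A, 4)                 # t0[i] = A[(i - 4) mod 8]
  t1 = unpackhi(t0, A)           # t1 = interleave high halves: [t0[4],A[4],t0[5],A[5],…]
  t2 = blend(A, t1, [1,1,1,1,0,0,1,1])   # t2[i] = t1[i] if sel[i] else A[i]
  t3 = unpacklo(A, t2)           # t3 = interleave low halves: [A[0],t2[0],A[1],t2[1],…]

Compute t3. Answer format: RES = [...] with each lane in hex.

t0 = [0xab, 0x7b, 0x3b, 0x82, 0xd6, 0x58, 0x53, 0xc9]
t1 = [0xd6, 0xab, 0x58, 0x7b, 0x53, 0x3b, 0xc9, 0x82]
t2 = [0xd6, 0xab, 0x58, 0x7b, 0xab, 0x7b, 0xc9, 0x82]
t3 = [0xd6, 0xd6, 0x58, 0xab, 0x53, 0x58, 0xc9, 0x7b]

RES = [ 0xd6  0xd6  0x58  0xab  0x53  0x58  0xc9  0x7b ]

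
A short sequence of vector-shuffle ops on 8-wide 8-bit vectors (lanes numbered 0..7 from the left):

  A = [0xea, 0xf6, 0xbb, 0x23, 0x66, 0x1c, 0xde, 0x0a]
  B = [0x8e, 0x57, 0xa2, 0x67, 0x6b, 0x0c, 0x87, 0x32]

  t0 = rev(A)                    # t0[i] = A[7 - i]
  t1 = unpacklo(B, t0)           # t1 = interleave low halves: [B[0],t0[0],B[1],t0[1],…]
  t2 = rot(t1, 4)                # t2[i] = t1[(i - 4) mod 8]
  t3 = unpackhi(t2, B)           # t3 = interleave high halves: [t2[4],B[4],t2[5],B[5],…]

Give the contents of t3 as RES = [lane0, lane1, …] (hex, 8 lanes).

t0 = [0x0a, 0xde, 0x1c, 0x66, 0x23, 0xbb, 0xf6, 0xea]
t1 = [0x8e, 0x0a, 0x57, 0xde, 0xa2, 0x1c, 0x67, 0x66]
t2 = [0xa2, 0x1c, 0x67, 0x66, 0x8e, 0x0a, 0x57, 0xde]
t3 = [0x8e, 0x6b, 0x0a, 0x0c, 0x57, 0x87, 0xde, 0x32]

RES = [ 0x8e  0x6b  0x0a  0x0c  0x57  0x87  0xde  0x32 ]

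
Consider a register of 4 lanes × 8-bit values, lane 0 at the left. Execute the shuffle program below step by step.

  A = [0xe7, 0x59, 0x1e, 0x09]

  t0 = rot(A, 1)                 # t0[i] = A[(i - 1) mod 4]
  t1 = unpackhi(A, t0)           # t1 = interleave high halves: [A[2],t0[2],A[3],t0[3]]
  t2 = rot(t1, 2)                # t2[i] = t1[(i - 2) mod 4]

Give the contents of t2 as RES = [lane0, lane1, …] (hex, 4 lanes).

  t0: 09 e7 59 1e
  t1: 1e 59 09 1e
  t2: 09 1e 1e 59

RES = [0x09, 0x1e, 0x1e, 0x59]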